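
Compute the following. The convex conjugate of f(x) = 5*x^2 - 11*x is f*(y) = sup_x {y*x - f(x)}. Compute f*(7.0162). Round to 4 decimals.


f*(y) = sup_x {y*x - a*x^2 - b*x} = sup_x {(y-b)*x - a*x^2}
FOC: (y - b) - 2a*x = 0 => x* = (y - b)/(2a)
x* = (7.0162 + 11)/(2*5) = 1.8016
f*(7.0162) = (y-b)^2/(4a) = (7.0162 + 11)^2/(4*5)
= 324.5835/20 = 16.2292


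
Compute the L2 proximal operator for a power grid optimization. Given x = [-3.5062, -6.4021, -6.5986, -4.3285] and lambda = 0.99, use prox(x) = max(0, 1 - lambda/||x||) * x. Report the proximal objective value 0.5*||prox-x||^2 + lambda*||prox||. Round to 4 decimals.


Step 1: Compute ||x||.
||x|| = 10.7498
Step 2: Compute scaling factor.
scale = max(0, 1 - 0.99/10.7498) = 0.9079
Step 3: prox(x) = [-3.1833, -5.8125, -5.9909, -3.9299]
||prox(x)|| = 9.7598
Step 4: Proximal objective.
0.5*||prox-x||^2 = 0.4901
lambda*||prox|| = 9.6622
Total = 10.1522


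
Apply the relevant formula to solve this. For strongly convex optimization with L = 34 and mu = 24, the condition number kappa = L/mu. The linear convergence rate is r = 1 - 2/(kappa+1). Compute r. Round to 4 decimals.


Step 1: Compute the condition number.
kappa = L/mu = 34/24 = 1.4167
Step 2: Compute the convergence rate.
r = 1 - 2/(kappa + 1) = 1 - 2*mu/(L + mu) = (L - mu)/(L + mu) = 10/58 = 0.1724


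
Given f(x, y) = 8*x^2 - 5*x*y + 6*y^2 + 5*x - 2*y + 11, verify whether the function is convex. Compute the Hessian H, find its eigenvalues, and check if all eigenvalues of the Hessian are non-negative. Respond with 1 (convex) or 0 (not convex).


The Hessian of f(x,y) = 8*x^2 - 5*x*y + 6*y^2 + 5*x - 2*y + 11 is:
H = [[16, -5], [-5, 12]]
Trace = 16 + 12 = 28
Determinant = 16*12 - (-5)^2 = 167
Discriminant = (28)^2 - 4*167 = 116.0
Eigenvalues: lambda_1 = 8.6148, lambda_2 = 19.3852
The function is convex.

1


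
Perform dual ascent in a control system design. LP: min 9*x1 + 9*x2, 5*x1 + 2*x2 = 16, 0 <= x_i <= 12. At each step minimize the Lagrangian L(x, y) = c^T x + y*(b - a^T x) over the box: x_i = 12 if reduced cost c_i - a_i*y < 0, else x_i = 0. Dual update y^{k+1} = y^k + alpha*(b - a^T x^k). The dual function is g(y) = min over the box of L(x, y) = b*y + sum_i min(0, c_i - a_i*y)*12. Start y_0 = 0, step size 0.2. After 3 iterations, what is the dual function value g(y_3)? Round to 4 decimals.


Dual ascent for LP: min 9*x1 + 9*x2, 5*x1 + 2*x2 = 16, 0 <= x_i <= 12
Step 1: y^k = 0.0, reduced costs: (9.0, 9.0)
  x^k = (0.0, 0.0), subgradient = b - a^T x = 16.0
  y^{k+1} = 0.0 + 0.2*16.0 = 3.2
Step 2: y^k = 3.2, reduced costs: (-7.0, 2.6)
  x^k = (12.0, 0.0), subgradient = b - a^T x = -44.0
  y^{k+1} = 3.2 + 0.2*-44.0 = -5.6
Step 3: y^k = -5.6, reduced costs: (37.0, 20.2)
  x^k = (0.0, 0.0), subgradient = b - a^T x = 16.0
  y^{k+1} = -5.6 + 0.2*16.0 = -2.4
Dual objective at y_3 = -2.4: reduced costs (21.0, 13.8), box minimizer x = (0.0, 0.0)
g(y_3) = b*y + (c1 - a1*y)*x1 + (c2 - a2*y)*x2 = 16*(-2.4) + 21.0*0.0 + 13.8*0.0 = -38.4 + 0.0 + 0.0 = -38.4


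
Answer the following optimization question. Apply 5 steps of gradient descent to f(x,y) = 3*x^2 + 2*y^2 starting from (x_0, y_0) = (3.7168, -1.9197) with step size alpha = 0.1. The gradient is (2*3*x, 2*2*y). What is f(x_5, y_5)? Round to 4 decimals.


Gradient descent on f(x,y) = 3*x^2 + 2*y^2.
Starting point: (3.7168, -1.9197), alpha = 0.1
Step 1: grad_x = 2*3*3.7168 = 22.3008, grad_y = 2*2*-1.9197 = -7.6788
  x_1 = 3.7168 - 0.1*22.3008 = 1.4867
  y_1 = -1.9197 - 0.1*-7.6788 = -1.1518
Step 2: grad_x = 2*3*1.4867 = 8.9203, grad_y = 2*2*-1.1518 = -4.6073
  x_2 = 1.4867 - 0.1*8.9203 = 0.5947
  y_2 = -1.1518 - 0.1*-4.6073 = -0.6911
Step 3: grad_x = 2*3*0.5947 = 3.5681, grad_y = 2*2*-0.6911 = -2.7644
  x_3 = 0.5947 - 0.1*3.5681 = 0.2379
  y_3 = -0.6911 - 0.1*-2.7644 = -0.4147
Step 4: grad_x = 2*3*0.2379 = 1.4273, grad_y = 2*2*-0.4147 = -1.6586
  x_4 = 0.2379 - 0.1*1.4273 = 0.0952
  y_4 = -0.4147 - 0.1*-1.6586 = -0.2488
Step 5: grad_x = 2*3*0.0952 = 0.5709, grad_y = 2*2*-0.2488 = -0.9952
  x_5 = 0.0952 - 0.1*0.5709 = 0.0381
  y_5 = -0.2488 - 0.1*-0.9952 = -0.1493
f(0.0381, -0.1493) = 3*0.0381^2 + 2*(-0.1493)^2 = 0.0489


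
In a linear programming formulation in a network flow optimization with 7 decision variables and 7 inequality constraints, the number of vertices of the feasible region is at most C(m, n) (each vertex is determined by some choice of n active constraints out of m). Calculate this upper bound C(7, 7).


Each vertex corresponds to some choice of n active constraints out of m, so the number of vertices is at most C(m, n) = m! / (n!(m-n)!).
m = 7, n = 7
Numerator: 7 * 6 * 5 * 4 * 3 * 2 * 1
Denominator: 7! = 5040
C(7, 7) = 1


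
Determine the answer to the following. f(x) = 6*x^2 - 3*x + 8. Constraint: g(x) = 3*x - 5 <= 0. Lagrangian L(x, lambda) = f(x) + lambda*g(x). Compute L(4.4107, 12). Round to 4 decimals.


Step 1: Evaluate f(x).
f(4.4107) = 6*4.4107^2 - 3*4.4107 + 8 = 111.4935
Step 2: Evaluate g(x).
g(4.4107) = 3*4.4107 - 5 = 8.2321
Step 3: Compute Lagrangian.
L = 111.4935 + 12*8.2321 = 210.2787


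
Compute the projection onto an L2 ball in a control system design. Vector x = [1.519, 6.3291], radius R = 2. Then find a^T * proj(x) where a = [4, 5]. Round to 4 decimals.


Step 1: Compute ||x|| (intermediates to 6 decimals).
||x|| = sqrt(1.519^2 + 6.3291^2) = 6.50883
Step 2: Project.
Since ||x|| > R, scale = R/||x|| = 2/6.50883 = 0.307275, proj(x) = scale * x
proj(x) = [0.466751, 1.944774]
Step 3: Dot product.
a^T * proj(x) = 4*0.466751 + 5*1.944774 = 11.5909


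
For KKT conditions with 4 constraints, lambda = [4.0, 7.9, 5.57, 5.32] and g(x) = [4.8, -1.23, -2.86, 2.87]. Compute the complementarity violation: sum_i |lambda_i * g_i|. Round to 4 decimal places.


KKT complementary slackness check:
lambda_1 * g_1 = 4.0 * 4.8 = 19.2
lambda_2 * g_2 = 7.9 * -1.23 = -9.717
lambda_3 * g_3 = 5.57 * -2.86 = -15.9302
lambda_4 * g_4 = 5.32 * 2.87 = 15.2684
Total violation = 19.2 + 9.717 + 15.9302 + 15.2684 = 60.1156


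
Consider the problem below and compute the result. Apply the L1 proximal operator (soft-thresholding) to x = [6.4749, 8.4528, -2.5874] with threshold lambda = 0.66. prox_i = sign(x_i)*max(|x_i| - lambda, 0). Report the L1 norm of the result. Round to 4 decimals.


Soft-thresholding with lambda = 0.66:
prox(6.4749) = sign(6.4749)*max(|6.4749| - 0.66, 0) = 5.8149
prox(8.4528) = sign(8.4528)*max(|8.4528| - 0.66, 0) = 7.7928
prox(-2.5874) = sign(-2.5874)*max(|-2.5874| - 0.66, 0) = -1.9274
prox(x) = [5.8149, 7.7928, -1.9274]
||prox(x)||_1 = 5.8149 + 7.7928 + 1.9274 = 15.5351


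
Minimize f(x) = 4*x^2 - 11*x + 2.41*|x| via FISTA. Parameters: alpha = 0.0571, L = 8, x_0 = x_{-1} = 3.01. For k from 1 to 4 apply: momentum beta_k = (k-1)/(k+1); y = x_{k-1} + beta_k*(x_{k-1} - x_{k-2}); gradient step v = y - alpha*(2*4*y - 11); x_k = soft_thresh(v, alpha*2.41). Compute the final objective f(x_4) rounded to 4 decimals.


FISTA on f(x) = 4*x^2 - 11*x + 2.41*|x|
L = 8, alpha = 0.0571
Iteration 1: beta = 0.0, y = 3.01 + 0.0*(3.01 - 3.01) = 3.01
  grad(y) = 13.08, v = y - alpha*grad = 2.2631
  prox(v) = soft_thresh(2.2631, 0.1376) = 2.1255
Iteration 2: beta = 0.3333, y = 2.1255 + 0.3333*(2.1255 - 3.01) = 1.8307
  grad(y) = 3.6456, v = y - alpha*grad = 1.6225
  prox(v) = soft_thresh(1.6225, 0.1376) = 1.4849
Iteration 3: beta = 0.5, y = 1.4849 + 0.5*(1.4849 - 2.1255) = 1.1646
  grad(y) = -1.683, v = y - alpha*grad = 1.2607
  prox(v) = soft_thresh(1.2607, 0.1376) = 1.1231
Iteration 4: beta = 0.6, y = 1.1231 + 0.6*(1.1231 - 1.4849) = 0.906
  grad(y) = -3.7518, v = y - alpha*grad = 1.1203
  prox(v) = soft_thresh(1.1203, 0.1376) = 0.9826
f(x_4) = 4*0.9826^2 - 11*0.9826 + 2.41*|0.9826| = -4.5786


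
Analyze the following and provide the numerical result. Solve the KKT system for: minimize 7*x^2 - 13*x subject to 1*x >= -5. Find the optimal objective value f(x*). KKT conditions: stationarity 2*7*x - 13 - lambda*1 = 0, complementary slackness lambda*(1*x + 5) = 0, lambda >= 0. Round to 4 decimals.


Step 1: Try lambda = 0 (constraint inactive).
Stationarity: 2*7*x - 13 = 0
x* = 13/(2*7) = 13/14 = 0.9286 (rounded; the exact value 13/14 is used below)
Check constraint: 1*0.9286 = 0.9286 >= -5 -- satisfied.
Step 2: Compute optimal value.
f(x*) = 7*(13/14)^2 - 13*(13/14) = -6.0357


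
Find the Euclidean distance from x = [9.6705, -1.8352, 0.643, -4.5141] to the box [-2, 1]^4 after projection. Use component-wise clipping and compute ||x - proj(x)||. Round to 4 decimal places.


Project each component onto [-2, 1].
clip(9.6705) = 1.0, clip(-1.8352) = -1.8352, clip(0.643) = 0.643, clip(-4.5141) = -2.0
Projection = [1.0, -1.8352, 0.643, -2.0]
Squared diffs: [75.1776, 0.0, 0.0, 6.3207]
Distance = sqrt(81.4983) = 9.0276


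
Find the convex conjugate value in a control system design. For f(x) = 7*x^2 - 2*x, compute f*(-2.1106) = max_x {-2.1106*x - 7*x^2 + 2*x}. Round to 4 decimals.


f*(y) = sup_x {y*x - a*x^2 - b*x} = sup_x {(y-b)*x - a*x^2}
FOC: (y - b) - 2a*x = 0 => x* = (y - b)/(2a)
x* = (-2.1106 + 2)/(2*7) = -0.0079
f*(-2.1106) = (y-b)^2/(4a) = (-2.1106 + 2)^2/(4*7)
= 0.0122/28 = 0.0004


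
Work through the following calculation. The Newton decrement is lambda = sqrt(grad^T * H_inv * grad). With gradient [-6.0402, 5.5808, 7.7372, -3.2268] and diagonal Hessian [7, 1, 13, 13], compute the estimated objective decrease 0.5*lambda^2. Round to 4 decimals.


Step 1: H is diagonal, so H^(-1) * g = [-0.8629, 5.5808, 0.5952, -0.2482].
Step 2: g^T H^(-1) g = sum_i g_i^2 / H_ii
  = (-6.0402)^2/7 + (5.5808)^2/1 + (7.7372)^2/13 + (-3.2268)^2/13
  = 5.212 + 31.1453 + 4.6049 + 0.8009 = 41.7632
Step 3: Objective decrease = 0.5 * g^T H^(-1) g = 20.8816


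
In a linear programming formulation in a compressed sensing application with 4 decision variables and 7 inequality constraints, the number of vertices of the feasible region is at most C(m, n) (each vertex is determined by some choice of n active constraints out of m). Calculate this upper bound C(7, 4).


Each vertex corresponds to some choice of n active constraints out of m, so the number of vertices is at most C(m, n) = m! / (n!(m-n)!).
m = 7, n = 4
Numerator: 7 * 6 * 5 * 4
Denominator: 4! = 24
C(7, 4) = 35


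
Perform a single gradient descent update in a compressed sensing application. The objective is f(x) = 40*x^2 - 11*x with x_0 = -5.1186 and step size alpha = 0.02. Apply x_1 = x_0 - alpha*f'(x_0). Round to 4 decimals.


We compute the gradient at x_0 and apply the update.
f'(x) = 80*x - 11
f'(-5.1186) = 80*-5.1186 - 11 = -420.488
x_1 = -5.1186 - 0.02*-420.488 = 3.2912


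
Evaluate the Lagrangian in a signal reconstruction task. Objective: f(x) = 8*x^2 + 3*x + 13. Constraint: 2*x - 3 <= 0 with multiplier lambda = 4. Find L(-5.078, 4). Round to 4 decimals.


Step 1: Evaluate f(x).
f(-5.078) = 8*(-5.078)^2 + 3*(-5.078) + 13 = 204.0547
Step 2: Evaluate g(x).
g(-5.078) = 2*-5.078 - 3 = -13.156
Step 3: Compute Lagrangian.
L = 204.0547 + 4*-13.156 = 151.4307


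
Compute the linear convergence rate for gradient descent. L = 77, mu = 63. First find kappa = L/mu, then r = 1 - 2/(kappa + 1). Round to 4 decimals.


Step 1: Compute the condition number.
kappa = L/mu = 77/63 = 1.2222
Step 2: Compute the convergence rate.
r = 1 - 2/(kappa + 1) = 1 - 2*mu/(L + mu) = (L - mu)/(L + mu) = 14/140 = 0.1


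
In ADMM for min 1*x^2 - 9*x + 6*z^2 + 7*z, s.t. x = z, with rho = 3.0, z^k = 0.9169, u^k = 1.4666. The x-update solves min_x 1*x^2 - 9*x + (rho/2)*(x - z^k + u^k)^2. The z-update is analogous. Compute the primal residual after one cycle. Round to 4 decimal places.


ADMM iteration with rho = 3.0, z^k = 0.9169, u^k = 1.4666
Step 1: x-update.
Minimize 1*x^2 - 9*x + (3.0/2)*(x - 0.9169 + 1.4666)^2
FOC: (2*1 + 3.0)*x = 9 + 3.0*(0.9169 - 1.4666)
x^{k+1} = 1.4702
Step 2: z-update.
Minimize 6*z^2 + 7*z + (3.0/2)*(1.4702 - z + 1.4666)^2
FOC: (2*6 + 3.0)*z = -7 + 3.0*(1.4702 + 1.4666)
z^{k+1} = 0.1207
Step 3: u-update.
u^{k+1} = 1.4666 + 1.4702 - 0.1207 = 2.8161
Step 4: Primal residual = |1.4702 - 0.1207| = 1.3495


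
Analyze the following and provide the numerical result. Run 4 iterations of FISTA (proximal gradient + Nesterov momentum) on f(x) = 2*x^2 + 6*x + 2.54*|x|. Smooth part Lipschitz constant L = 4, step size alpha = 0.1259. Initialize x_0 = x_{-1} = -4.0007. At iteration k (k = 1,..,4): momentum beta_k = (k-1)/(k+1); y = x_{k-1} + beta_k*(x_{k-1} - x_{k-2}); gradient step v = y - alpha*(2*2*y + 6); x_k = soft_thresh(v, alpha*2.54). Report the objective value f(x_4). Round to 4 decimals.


FISTA on f(x) = 2*x^2 + 6*x + 2.54*|x|
L = 4, alpha = 0.1259
Iteration 1: beta = 0.0, y = -4.0007 + 0.0*(-4.0007 + 4.0007) = -4.0007
  grad(y) = -10.0028, v = y - alpha*grad = -2.7413
  prox(v) = soft_thresh(-2.7413, 0.3198) = -2.4216
Iteration 2: beta = 0.3333, y = -2.4216 + 0.3333*(-2.4216 + 4.0007) = -1.8952
  grad(y) = -1.5807, v = y - alpha*grad = -1.6962
  prox(v) = soft_thresh(-1.6962, 0.3198) = -1.3764
Iteration 3: beta = 0.5, y = -1.3764 + 0.5*(-1.3764 + 2.4216) = -0.8538
  grad(y) = 2.5848, v = y - alpha*grad = -1.1792
  prox(v) = soft_thresh(-1.1792, 0.3198) = -0.8594
Iteration 4: beta = 0.6, y = -0.8594 + 0.6*(-0.8594 + 1.3764) = -0.5493
  grad(y) = 3.8029, v = y - alpha*grad = -1.0281
  prox(v) = soft_thresh(-1.0281, 0.3198) = -0.7083
f(x_4) = 2*(-0.7083)^2 + 6*(-0.7083) + 2.54*|-0.7083| = -1.4473


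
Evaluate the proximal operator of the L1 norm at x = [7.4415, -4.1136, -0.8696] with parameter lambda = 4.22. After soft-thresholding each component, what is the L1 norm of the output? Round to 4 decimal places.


Soft-thresholding with lambda = 4.22:
prox(7.4415) = sign(7.4415)*max(|7.4415| - 4.22, 0) = 3.2215
prox(-4.1136) = sign(-4.1136)*max(|-4.1136| - 4.22, 0) = 0.0
prox(-0.8696) = sign(-0.8696)*max(|-0.8696| - 4.22, 0) = 0.0
prox(x) = [3.2215, 0.0, 0.0]
||prox(x)||_1 = 3.2215 + 0.0 + 0.0 = 3.2215


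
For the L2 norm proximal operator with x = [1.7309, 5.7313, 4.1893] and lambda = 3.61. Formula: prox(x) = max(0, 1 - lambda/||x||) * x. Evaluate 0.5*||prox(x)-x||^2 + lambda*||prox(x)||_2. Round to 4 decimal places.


Step 1: Compute ||x||.
||x|| = 7.3071
Step 2: Compute scaling factor.
scale = max(0, 1 - 3.61/7.3071) = 0.506
Step 3: prox(x) = [0.8758, 2.8998, 2.1196]
||prox(x)|| = 3.6971
Step 4: Proximal objective.
0.5*||prox-x||^2 = 6.5161
lambda*||prox|| = 13.3465
Total = 19.8627


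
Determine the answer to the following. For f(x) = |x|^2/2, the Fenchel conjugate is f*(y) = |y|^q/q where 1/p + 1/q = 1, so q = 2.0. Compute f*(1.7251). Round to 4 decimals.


The conjugate exponent q satisfies 1/p + 1/q = 1.
p = 2, so q = 2/(2 - 1) = 2.0
|y|^q = 1.7251^2.0 = 2.976
f*(1.7251) = 2.976 / 2.0 = 1.488


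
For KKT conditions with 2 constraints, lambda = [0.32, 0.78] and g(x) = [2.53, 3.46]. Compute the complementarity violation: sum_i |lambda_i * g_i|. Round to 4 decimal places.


KKT complementary slackness check:
lambda_1 * g_1 = 0.32 * 2.53 = 0.8096
lambda_2 * g_2 = 0.78 * 3.46 = 2.6988
Total violation = 0.8096 + 2.6988 = 3.5084


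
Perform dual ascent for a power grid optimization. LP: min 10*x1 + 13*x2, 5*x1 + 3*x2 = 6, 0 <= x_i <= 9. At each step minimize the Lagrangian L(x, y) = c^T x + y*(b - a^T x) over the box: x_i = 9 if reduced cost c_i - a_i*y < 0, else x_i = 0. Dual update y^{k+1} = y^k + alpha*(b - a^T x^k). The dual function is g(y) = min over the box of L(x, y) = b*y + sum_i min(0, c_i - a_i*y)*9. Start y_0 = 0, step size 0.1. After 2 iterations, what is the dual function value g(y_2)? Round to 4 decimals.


Dual ascent for LP: min 10*x1 + 13*x2, 5*x1 + 3*x2 = 6, 0 <= x_i <= 9
Step 1: y^k = 0.0, reduced costs: (10.0, 13.0)
  x^k = (0.0, 0.0), subgradient = b - a^T x = 6.0
  y^{k+1} = 0.0 + 0.1*6.0 = 0.6
Step 2: y^k = 0.6, reduced costs: (7.0, 11.2)
  x^k = (0.0, 0.0), subgradient = b - a^T x = 6.0
  y^{k+1} = 0.6 + 0.1*6.0 = 1.2
Dual objective at y_2 = 1.2: reduced costs (4.0, 9.4), box minimizer x = (0.0, 0.0)
g(y_2) = b*y + (c1 - a1*y)*x1 + (c2 - a2*y)*x2 = 6*1.2 + 4.0*0.0 + 9.4*0.0 = 7.2 + 0.0 + 0.0 = 7.2


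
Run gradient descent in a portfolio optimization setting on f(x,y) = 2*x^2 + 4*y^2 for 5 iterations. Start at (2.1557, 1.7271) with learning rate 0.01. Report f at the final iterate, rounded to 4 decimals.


Gradient descent on f(x,y) = 2*x^2 + 4*y^2.
Starting point: (2.1557, 1.7271), alpha = 0.01
Step 1: grad_x = 2*2*2.1557 = 8.6228, grad_y = 2*4*1.7271 = 13.8168
  x_1 = 2.1557 - 0.01*8.6228 = 2.0695
  y_1 = 1.7271 - 0.01*13.8168 = 1.5889
Step 2: grad_x = 2*2*2.0695 = 8.2779, grad_y = 2*4*1.5889 = 12.7115
  x_2 = 2.0695 - 0.01*8.2779 = 1.9867
  y_2 = 1.5889 - 0.01*12.7115 = 1.4618
Step 3: grad_x = 2*2*1.9867 = 7.9468, grad_y = 2*4*1.4618 = 11.6945
  x_3 = 1.9867 - 0.01*7.9468 = 1.9072
  y_3 = 1.4618 - 0.01*11.6945 = 1.3449
Step 4: grad_x = 2*2*1.9072 = 7.6289, grad_y = 2*4*1.3449 = 10.759
  x_4 = 1.9072 - 0.01*7.6289 = 1.8309
  y_4 = 1.3449 - 0.01*10.759 = 1.2373
Step 5: grad_x = 2*2*1.8309 = 7.3237, grad_y = 2*4*1.2373 = 9.8983
  x_5 = 1.8309 - 0.01*7.3237 = 1.7577
  y_5 = 1.2373 - 0.01*9.8983 = 1.1383
f(1.7577, 1.1383) = 2*1.7577^2 + 4*1.1383^2 = 11.3619


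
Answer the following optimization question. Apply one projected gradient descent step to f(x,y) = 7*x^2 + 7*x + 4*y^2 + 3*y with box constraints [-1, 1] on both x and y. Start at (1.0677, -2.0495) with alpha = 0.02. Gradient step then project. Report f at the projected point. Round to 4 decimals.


Step 1: Compute gradient at (1.0677, -2.0495).
grad_x = 2*7*1.0677 + 7 = 21.9478
grad_y = 2*4*-2.0495 + 3 = -13.396
Step 2: Gradient step.
x_raw = 1.0677 - 0.02*21.9478 = 0.6287
y_raw = -2.0495 - 0.02*-13.396 = -1.7816
Step 3: Project onto [-1, 1].
x_proj = clip(0.6287) = 0.6287
y_proj = clip(-1.7816) = -1.0
Step 4: Evaluate f.
f(0.6287, -1.0) = 8.1684


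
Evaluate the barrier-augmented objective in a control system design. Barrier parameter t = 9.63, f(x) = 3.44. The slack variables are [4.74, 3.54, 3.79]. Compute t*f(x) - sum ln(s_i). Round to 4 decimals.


Step 1: Compute log-barrier.
ln values: [1.556, 1.2641, 1.3324]
phi = -(1.556 + 1.2641 + 1.3324) = -4.1525
Step 2: Compute augmented objective.
t*f(x) = 9.63*3.44 = 33.1272
Total = 33.1272 - 4.1525 = 28.9747


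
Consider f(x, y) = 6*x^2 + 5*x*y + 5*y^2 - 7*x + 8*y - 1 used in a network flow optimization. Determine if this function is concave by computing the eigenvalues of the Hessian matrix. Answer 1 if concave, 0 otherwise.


The Hessian of f(x,y) = 6*x^2 + 5*x*y + 5*y^2 - 7*x + 8*y - 1 is:
H = [[12, 5], [5, 10]]
Trace = 12 + 10 = 22
Determinant = 12*10 - (5)^2 = 95
Discriminant = (22)^2 - 4*95 = 104.0
Eigenvalues: lambda_1 = 5.901, lambda_2 = 16.099
The function is not concave.

0


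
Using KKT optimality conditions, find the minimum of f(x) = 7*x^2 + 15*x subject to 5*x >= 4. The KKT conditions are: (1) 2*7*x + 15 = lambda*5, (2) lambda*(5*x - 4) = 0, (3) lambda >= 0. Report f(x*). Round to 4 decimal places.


Step 1: Try lambda = 0 (constraint inactive).
x_unc = -15/(2*7) = -1.0714
Check: 5*-1.0714 = -5.357 < 4 -- violated!
Step 2: Constraint must be active: 5*x = 4
x* = 4/5 = 0.8
lambda = (2*7*0.8 + 15)/5 = 5.24
Step 3: Compute optimal value.
f(x*) = 7*0.8^2 + 15*0.8 = 16.48


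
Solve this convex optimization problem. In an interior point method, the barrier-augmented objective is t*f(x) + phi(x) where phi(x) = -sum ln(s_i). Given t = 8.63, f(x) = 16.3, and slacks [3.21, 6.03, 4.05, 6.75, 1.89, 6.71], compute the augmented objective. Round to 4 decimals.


Step 1: Compute log-barrier.
ln values: [1.1663, 1.7967, 1.3987, 1.9095, 0.6366, 1.9036]
phi = -(1.1663 + 1.7967 + 1.3987 + 1.9095 + 0.6366 + 1.9036) = -8.8115
Step 2: Compute augmented objective.
t*f(x) = 8.63*16.3 = 140.669
Total = 140.669 - 8.8115 = 131.8575


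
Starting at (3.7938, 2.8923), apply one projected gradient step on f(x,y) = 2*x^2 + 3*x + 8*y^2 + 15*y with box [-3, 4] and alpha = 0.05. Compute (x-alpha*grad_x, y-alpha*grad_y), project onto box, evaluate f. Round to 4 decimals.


Step 1: Compute gradient at (3.7938, 2.8923).
grad_x = 2*2*3.7938 + 3 = 18.1752
grad_y = 2*8*2.8923 + 15 = 61.2768
Step 2: Gradient step.
x_raw = 3.7938 - 0.05*18.1752 = 2.885
y_raw = 2.8923 - 0.05*61.2768 = -0.1715
Step 3: Project onto [-3, 4].
x_proj = clip(2.885) = 2.885
y_proj = clip(-0.1715) = -0.1715
Step 4: Evaluate f.
f(2.885, -0.1715) = 22.9643


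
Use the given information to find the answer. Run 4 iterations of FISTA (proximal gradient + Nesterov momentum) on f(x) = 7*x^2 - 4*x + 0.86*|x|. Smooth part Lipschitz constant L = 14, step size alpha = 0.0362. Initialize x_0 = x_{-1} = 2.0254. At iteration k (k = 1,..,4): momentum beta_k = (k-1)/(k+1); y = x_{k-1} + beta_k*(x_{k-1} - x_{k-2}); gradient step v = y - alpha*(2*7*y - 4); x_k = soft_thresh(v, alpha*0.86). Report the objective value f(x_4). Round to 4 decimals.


FISTA on f(x) = 7*x^2 - 4*x + 0.86*|x|
L = 14, alpha = 0.0362
Iteration 1: beta = 0.0, y = 2.0254 + 0.0*(2.0254 - 2.0254) = 2.0254
  grad(y) = 24.3556, v = y - alpha*grad = 1.1437
  prox(v) = soft_thresh(1.1437, 0.0311) = 1.1126
Iteration 2: beta = 0.3333, y = 1.1126 + 0.3333*(1.1126 - 2.0254) = 0.8083
  grad(y) = 7.3166, v = y - alpha*grad = 0.5435
  prox(v) = soft_thresh(0.5435, 0.0311) = 0.5123
Iteration 3: beta = 0.5, y = 0.5123 + 0.5*(0.5123 - 1.1126) = 0.2122
  grad(y) = -1.0291, v = y - alpha*grad = 0.2495
  prox(v) = soft_thresh(0.2495, 0.0311) = 0.2183
Iteration 4: beta = 0.6, y = 0.2183 + 0.6*(0.2183 - 0.5123) = 0.0419
  grad(y) = -3.4131, v = y - alpha*grad = 0.1655
  prox(v) = soft_thresh(0.1655, 0.0311) = 0.1343
f(x_4) = 7*0.1343^2 - 4*0.1343 + 0.86*|0.1343| = -0.2955


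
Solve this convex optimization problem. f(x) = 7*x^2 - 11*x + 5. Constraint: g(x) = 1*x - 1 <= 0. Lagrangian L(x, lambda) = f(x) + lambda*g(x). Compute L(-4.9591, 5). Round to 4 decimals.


Step 1: Evaluate f(x).
f(-4.9591) = 7*(-4.9591)^2 - 11*(-4.9591) + 5 = 231.6988
Step 2: Evaluate g(x).
g(-4.9591) = 1*-4.9591 - 1 = -5.9591
Step 3: Compute Lagrangian.
L = 231.6988 + 5*-5.9591 = 201.9033


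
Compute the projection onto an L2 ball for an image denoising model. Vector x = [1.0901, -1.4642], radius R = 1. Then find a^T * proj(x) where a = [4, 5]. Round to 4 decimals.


Step 1: Compute ||x|| (intermediates to 6 decimals).
||x|| = sqrt(1.0901^2 + (-1.4642)^2) = 1.825431
Step 2: Project.
Since ||x|| > R, scale = R/||x|| = 1/1.825431 = 0.547816, proj(x) = scale * x
proj(x) = [0.597174, -0.802112]
Step 3: Dot product.
a^T * proj(x) = 4*0.597174 + 5*(-0.802112) = -1.6219


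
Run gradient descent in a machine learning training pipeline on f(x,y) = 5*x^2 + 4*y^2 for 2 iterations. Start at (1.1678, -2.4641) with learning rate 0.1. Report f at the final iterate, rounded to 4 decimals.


Gradient descent on f(x,y) = 5*x^2 + 4*y^2.
Starting point: (1.1678, -2.4641), alpha = 0.1
Step 1: grad_x = 2*5*1.1678 = 11.678, grad_y = 2*4*-2.4641 = -19.7128
  x_1 = 1.1678 - 0.1*11.678 = 0.0
  y_1 = -2.4641 - 0.1*-19.7128 = -0.4928
Step 2: grad_x = 2*5*0.0 = 0.0, grad_y = 2*4*-0.4928 = -3.9426
  x_2 = 0.0 - 0.1*0.0 = 0.0
  y_2 = -0.4928 - 0.1*-3.9426 = -0.0986
f(0.0, -0.0986) = 5*0.0^2 + 4*(-0.0986)^2 = 0.0389


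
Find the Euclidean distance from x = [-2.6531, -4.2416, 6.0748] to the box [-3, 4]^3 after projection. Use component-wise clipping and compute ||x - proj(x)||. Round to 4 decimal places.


Project each component onto [-3, 4].
clip(-2.6531) = -2.6531, clip(-4.2416) = -3.0, clip(6.0748) = 4.0
Projection = [-2.6531, -3.0, 4.0]
Squared diffs: [0.0, 1.5416, 4.3048]
Distance = sqrt(5.8464) = 2.4179


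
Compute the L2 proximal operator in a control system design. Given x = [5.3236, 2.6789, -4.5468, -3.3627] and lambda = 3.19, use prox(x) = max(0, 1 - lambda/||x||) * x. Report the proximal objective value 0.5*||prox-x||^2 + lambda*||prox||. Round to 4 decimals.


Step 1: Compute ||x||.
||x|| = 8.2157
Step 2: Compute scaling factor.
scale = max(0, 1 - 3.19/8.2157) = 0.6117
Step 3: prox(x) = [3.2566, 1.6387, -2.7814, -2.057]
||prox(x)|| = 5.0257
Step 4: Proximal objective.
0.5*||prox-x||^2 = 5.0881
lambda*||prox|| = 16.032
Total = 21.1202


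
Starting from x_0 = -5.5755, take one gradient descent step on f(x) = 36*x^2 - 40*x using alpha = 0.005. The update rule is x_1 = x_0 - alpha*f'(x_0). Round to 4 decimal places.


We compute the gradient at x_0 and apply the update.
f'(x) = 72*x - 40
f'(-5.5755) = 72*-5.5755 - 40 = -441.436
x_1 = -5.5755 - 0.005*-441.436 = -3.3683


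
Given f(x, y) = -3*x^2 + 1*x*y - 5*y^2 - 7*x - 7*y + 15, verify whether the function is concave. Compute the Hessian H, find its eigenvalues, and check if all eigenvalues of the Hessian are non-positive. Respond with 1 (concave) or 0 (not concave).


The Hessian of f(x,y) = -3*x^2 + 1*x*y - 5*y^2 - 7*x - 7*y + 15 is:
H = [[-6, 1], [1, -10]]
Trace = -6 - 10 = -16
Determinant = -6*-10 - (1)^2 = 59
Discriminant = (-16)^2 - 4*59 = 20.0
Eigenvalues: lambda_1 = -10.2361, lambda_2 = -5.7639
The function is concave.

1


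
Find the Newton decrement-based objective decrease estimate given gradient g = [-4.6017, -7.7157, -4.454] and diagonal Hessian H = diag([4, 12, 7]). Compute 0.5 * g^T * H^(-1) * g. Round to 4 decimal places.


Step 1: H is diagonal, so H^(-1) * g = [-1.1504, -0.643, -0.6363].
Step 2: g^T H^(-1) g = sum_i g_i^2 / H_ii
  = (-4.6017)^2/4 + (-7.7157)^2/12 + (-4.454)^2/7
  = 5.2939 + 4.961 + 2.834 = 13.0889
Step 3: Objective decrease = 0.5 * g^T H^(-1) g = 6.5445


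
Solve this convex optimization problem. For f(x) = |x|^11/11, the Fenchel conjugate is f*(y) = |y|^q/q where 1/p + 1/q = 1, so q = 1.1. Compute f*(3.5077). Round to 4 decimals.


The conjugate exponent q satisfies 1/p + 1/q = 1.
p = 11, so q = 11/(11 - 1) = 1.1
|y|^q = 3.5077^1.1 = 3.9767
f*(3.5077) = 3.9767 / 1.1 = 3.6152


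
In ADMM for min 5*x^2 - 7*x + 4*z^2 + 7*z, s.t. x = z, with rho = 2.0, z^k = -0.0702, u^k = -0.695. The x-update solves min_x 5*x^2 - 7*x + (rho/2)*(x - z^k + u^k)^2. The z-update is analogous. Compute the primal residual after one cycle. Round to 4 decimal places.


ADMM iteration with rho = 2.0, z^k = -0.0702, u^k = -0.695
Step 1: x-update.
Minimize 5*x^2 - 7*x + (2.0/2)*(x + 0.0702 - 0.695)^2
FOC: (2*5 + 2.0)*x = 7 + 2.0*(-0.0702 + 0.695)
x^{k+1} = 0.6875
Step 2: z-update.
Minimize 4*z^2 + 7*z + (2.0/2)*(0.6875 - z - 0.695)^2
FOC: (2*4 + 2.0)*z = -7 + 2.0*(0.6875 - 0.695)
z^{k+1} = -0.7015
Step 3: u-update.
u^{k+1} = -0.695 + 0.6875 + 0.7015 = 0.694
Step 4: Primal residual = |0.6875 + 0.7015| = 1.389


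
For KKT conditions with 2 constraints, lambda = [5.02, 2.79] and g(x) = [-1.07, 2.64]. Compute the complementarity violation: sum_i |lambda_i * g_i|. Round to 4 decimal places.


KKT complementary slackness check:
lambda_1 * g_1 = 5.02 * -1.07 = -5.3714
lambda_2 * g_2 = 2.79 * 2.64 = 7.3656
Total violation = 5.3714 + 7.3656 = 12.737


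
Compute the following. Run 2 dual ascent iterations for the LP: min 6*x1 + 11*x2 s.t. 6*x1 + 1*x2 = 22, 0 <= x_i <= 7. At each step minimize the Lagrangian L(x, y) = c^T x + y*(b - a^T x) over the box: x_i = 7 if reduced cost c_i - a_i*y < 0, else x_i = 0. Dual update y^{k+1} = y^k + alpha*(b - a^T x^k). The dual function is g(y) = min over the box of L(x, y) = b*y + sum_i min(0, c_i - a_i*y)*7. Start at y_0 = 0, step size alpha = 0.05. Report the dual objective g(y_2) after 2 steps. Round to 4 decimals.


Dual ascent for LP: min 6*x1 + 11*x2, 6*x1 + 1*x2 = 22, 0 <= x_i <= 7
Step 1: y^k = 0.0, reduced costs: (6.0, 11.0)
  x^k = (0.0, 0.0), subgradient = b - a^T x = 22.0
  y^{k+1} = 0.0 + 0.05*22.0 = 1.1
Step 2: y^k = 1.1, reduced costs: (-0.6, 9.9)
  x^k = (7.0, 0.0), subgradient = b - a^T x = -20.0
  y^{k+1} = 1.1 + 0.05*-20.0 = 0.1
Dual objective at y_2 = 0.1: reduced costs (5.4, 10.9), box minimizer x = (0.0, 0.0)
g(y_2) = b*y + (c1 - a1*y)*x1 + (c2 - a2*y)*x2 = 22*0.1 + 5.4*0.0 + 10.9*0.0 = 2.2 + 0.0 + 0.0 = 2.2


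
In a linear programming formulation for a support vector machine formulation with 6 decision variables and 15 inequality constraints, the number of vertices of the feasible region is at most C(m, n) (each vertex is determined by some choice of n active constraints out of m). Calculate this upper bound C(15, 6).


Each vertex corresponds to some choice of n active constraints out of m, so the number of vertices is at most C(m, n) = m! / (n!(m-n)!).
m = 15, n = 6
Numerator: 15 * 14 * 13 * 12 * 11 * 10
Denominator: 6! = 720
C(15, 6) = 5005


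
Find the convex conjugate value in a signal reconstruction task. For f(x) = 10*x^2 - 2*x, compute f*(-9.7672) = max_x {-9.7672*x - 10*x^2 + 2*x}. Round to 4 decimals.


f*(y) = sup_x {y*x - a*x^2 - b*x} = sup_x {(y-b)*x - a*x^2}
FOC: (y - b) - 2a*x = 0 => x* = (y - b)/(2a)
x* = (-9.7672 + 2)/(2*10) = -0.3884
f*(-9.7672) = (y-b)^2/(4a) = (-9.7672 + 2)^2/(4*10)
= 60.3294/40 = 1.5082


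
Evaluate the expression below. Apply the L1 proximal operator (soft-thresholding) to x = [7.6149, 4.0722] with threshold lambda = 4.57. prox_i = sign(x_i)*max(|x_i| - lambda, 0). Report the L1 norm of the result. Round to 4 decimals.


Soft-thresholding with lambda = 4.57:
prox(7.6149) = sign(7.6149)*max(|7.6149| - 4.57, 0) = 3.0449
prox(4.0722) = sign(4.0722)*max(|4.0722| - 4.57, 0) = 0.0
prox(x) = [3.0449, 0.0]
||prox(x)||_1 = 3.0449 + 0.0 = 3.0449


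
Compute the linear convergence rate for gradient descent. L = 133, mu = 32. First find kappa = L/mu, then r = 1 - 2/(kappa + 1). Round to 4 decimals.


Step 1: Compute the condition number.
kappa = L/mu = 133/32 = 4.1563
Step 2: Compute the convergence rate.
r = 1 - 2/(kappa + 1) = 1 - 2*mu/(L + mu) = (L - mu)/(L + mu) = 101/165 = 0.6121


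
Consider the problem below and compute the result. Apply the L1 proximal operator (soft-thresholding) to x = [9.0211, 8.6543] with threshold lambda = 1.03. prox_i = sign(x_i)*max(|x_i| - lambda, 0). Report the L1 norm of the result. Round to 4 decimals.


Soft-thresholding with lambda = 1.03:
prox(9.0211) = sign(9.0211)*max(|9.0211| - 1.03, 0) = 7.9911
prox(8.6543) = sign(8.6543)*max(|8.6543| - 1.03, 0) = 7.6243
prox(x) = [7.9911, 7.6243]
||prox(x)||_1 = 7.9911 + 7.6243 = 15.6154


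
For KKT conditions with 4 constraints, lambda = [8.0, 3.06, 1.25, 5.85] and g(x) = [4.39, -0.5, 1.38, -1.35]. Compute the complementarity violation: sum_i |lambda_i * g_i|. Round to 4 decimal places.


KKT complementary slackness check:
lambda_1 * g_1 = 8.0 * 4.39 = 35.12
lambda_2 * g_2 = 3.06 * -0.5 = -1.53
lambda_3 * g_3 = 1.25 * 1.38 = 1.725
lambda_4 * g_4 = 5.85 * -1.35 = -7.8975
Total violation = 35.12 + 1.53 + 1.725 + 7.8975 = 46.2725


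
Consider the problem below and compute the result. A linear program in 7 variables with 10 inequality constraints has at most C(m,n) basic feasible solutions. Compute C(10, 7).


Each vertex corresponds to some choice of n active constraints out of m, so the number of vertices is at most C(m, n) = m! / (n!(m-n)!).
m = 10, n = 7
Numerator: 10 * 9 * 8 * 7 * 6 * 5 * 4
Denominator: 7! = 5040
C(10, 7) = 120


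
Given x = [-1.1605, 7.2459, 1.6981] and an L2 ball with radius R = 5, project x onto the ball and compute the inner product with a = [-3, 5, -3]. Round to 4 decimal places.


Step 1: Compute ||x|| (intermediates to 6 decimals).
||x|| = sqrt((-1.1605)^2 + 7.2459^2 + 1.6981^2) = 7.532156
Step 2: Project.
Since ||x|| > R, scale = R/||x|| = 5/7.532156 = 0.663821, proj(x) = scale * x
proj(x) = [-0.770364, 4.809981, 1.127234]
Step 3: Dot product.
a^T * proj(x) = -3*(-0.770364) + 5*4.809981 - 3*1.127234 = 22.9793


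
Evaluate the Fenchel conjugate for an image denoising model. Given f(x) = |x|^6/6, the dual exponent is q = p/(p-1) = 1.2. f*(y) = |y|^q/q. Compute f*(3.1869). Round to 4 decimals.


The conjugate exponent q satisfies 1/p + 1/q = 1.
p = 6, so q = 6/(6 - 1) = 1.2
|y|^q = 3.1869^1.2 = 4.0183
f*(3.1869) = 4.0183 / 1.2 = 3.3486


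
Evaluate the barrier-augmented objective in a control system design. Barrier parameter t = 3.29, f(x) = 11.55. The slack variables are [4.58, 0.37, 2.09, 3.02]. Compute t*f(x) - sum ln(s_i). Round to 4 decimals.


Step 1: Compute log-barrier.
ln values: [1.5217, -0.9943, 0.7372, 1.1053]
phi = -(1.5217 - 0.9943 + 0.7372 + 1.1053) = -2.3699
Step 2: Compute augmented objective.
t*f(x) = 3.29*11.55 = 37.9995
Total = 37.9995 - 2.3699 = 35.6296


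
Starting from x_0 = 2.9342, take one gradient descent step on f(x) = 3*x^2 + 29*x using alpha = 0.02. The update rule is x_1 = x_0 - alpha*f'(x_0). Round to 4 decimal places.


We compute the gradient at x_0 and apply the update.
f'(x) = 6*x + 29
f'(2.9342) = 6*2.9342 + 29 = 46.6052
x_1 = 2.9342 - 0.02*46.6052 = 2.0021


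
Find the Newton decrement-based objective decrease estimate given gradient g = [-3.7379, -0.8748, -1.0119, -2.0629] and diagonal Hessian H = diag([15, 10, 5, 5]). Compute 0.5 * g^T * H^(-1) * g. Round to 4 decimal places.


Step 1: H is diagonal, so H^(-1) * g = [-0.2492, -0.0875, -0.2024, -0.4126].
Step 2: g^T H^(-1) g = sum_i g_i^2 / H_ii
  = (-3.7379)^2/15 + (-0.8748)^2/10 + (-1.0119)^2/5 + (-2.0629)^2/5
  = 0.9315 + 0.0765 + 0.2048 + 0.8511 = 2.0639
Step 3: Objective decrease = 0.5 * g^T H^(-1) g = 1.0319


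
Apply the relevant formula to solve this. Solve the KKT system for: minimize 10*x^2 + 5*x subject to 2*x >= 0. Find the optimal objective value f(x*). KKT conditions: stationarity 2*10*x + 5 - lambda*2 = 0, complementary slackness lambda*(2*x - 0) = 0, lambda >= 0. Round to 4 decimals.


Step 1: Try lambda = 0 (constraint inactive).
x_unc = -5/(2*10) = -0.25
Check: 2*-0.25 = -0.5 < 0 -- violated!
Step 2: Constraint must be active: 2*x = 0
x* = 0/2 = 0.0
lambda = (2*10*0.0 + 5)/2 = 2.5
Step 3: Compute optimal value.
f(x*) = 10*0.0^2 + 5*0.0 = 0.0


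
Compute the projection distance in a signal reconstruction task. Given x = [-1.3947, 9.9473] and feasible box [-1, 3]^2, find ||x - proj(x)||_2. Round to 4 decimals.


Project each component onto [-1, 3].
clip(-1.3947) = -1.0, clip(9.9473) = 3.0
Projection = [-1.0, 3.0]
Squared diffs: [0.1558, 48.265]
Distance = sqrt(48.4208) = 6.9585


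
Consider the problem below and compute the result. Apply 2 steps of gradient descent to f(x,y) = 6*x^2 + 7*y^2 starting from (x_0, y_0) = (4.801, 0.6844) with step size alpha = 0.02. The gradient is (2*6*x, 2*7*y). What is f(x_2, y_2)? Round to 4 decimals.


Gradient descent on f(x,y) = 6*x^2 + 7*y^2.
Starting point: (4.801, 0.6844), alpha = 0.02
Step 1: grad_x = 2*6*4.801 = 57.612, grad_y = 2*7*0.6844 = 9.5816
  x_1 = 4.801 - 0.02*57.612 = 3.6488
  y_1 = 0.6844 - 0.02*9.5816 = 0.4928
Step 2: grad_x = 2*6*3.6488 = 43.7851, grad_y = 2*7*0.4928 = 6.8988
  x_2 = 3.6488 - 0.02*43.7851 = 2.7731
  y_2 = 0.4928 - 0.02*6.8988 = 0.3548
f(2.7731, 0.3548) = 6*2.7731^2 + 7*0.3548^2 = 47.0202


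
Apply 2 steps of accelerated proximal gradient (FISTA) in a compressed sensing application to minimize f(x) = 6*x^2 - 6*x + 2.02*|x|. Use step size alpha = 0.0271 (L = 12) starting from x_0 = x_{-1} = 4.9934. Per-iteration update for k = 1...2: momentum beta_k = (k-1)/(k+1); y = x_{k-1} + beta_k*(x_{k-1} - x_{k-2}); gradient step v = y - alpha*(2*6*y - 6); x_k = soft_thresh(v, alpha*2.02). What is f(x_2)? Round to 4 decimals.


FISTA on f(x) = 6*x^2 - 6*x + 2.02*|x|
L = 12, alpha = 0.0271
Iteration 1: beta = 0.0, y = 4.9934 + 0.0*(4.9934 - 4.9934) = 4.9934
  grad(y) = 53.9208, v = y - alpha*grad = 3.5321
  prox(v) = soft_thresh(3.5321, 0.0547) = 3.4774
Iteration 2: beta = 0.3333, y = 3.4774 + 0.3333*(3.4774 - 4.9934) = 2.9721
  grad(y) = 29.6649, v = y - alpha*grad = 2.1682
  prox(v) = soft_thresh(2.1682, 0.0547) = 2.1134
f(x_2) = 6*2.1134^2 - 6*2.1134 + 2.02*|2.1134| = 18.3877


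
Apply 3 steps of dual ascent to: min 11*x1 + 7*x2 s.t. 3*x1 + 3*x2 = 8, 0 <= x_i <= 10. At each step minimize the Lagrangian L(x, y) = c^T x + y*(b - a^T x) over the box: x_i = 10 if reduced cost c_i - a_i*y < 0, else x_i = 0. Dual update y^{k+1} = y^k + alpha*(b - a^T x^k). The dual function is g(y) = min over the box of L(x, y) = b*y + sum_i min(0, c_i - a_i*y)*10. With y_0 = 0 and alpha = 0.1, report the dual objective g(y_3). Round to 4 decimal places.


Dual ascent for LP: min 11*x1 + 7*x2, 3*x1 + 3*x2 = 8, 0 <= x_i <= 10
Step 1: y^k = 0.0, reduced costs: (11.0, 7.0)
  x^k = (0.0, 0.0), subgradient = b - a^T x = 8.0
  y^{k+1} = 0.0 + 0.1*8.0 = 0.8
Step 2: y^k = 0.8, reduced costs: (8.6, 4.6)
  x^k = (0.0, 0.0), subgradient = b - a^T x = 8.0
  y^{k+1} = 0.8 + 0.1*8.0 = 1.6
Step 3: y^k = 1.6, reduced costs: (6.2, 2.2)
  x^k = (0.0, 0.0), subgradient = b - a^T x = 8.0
  y^{k+1} = 1.6 + 0.1*8.0 = 2.4
Dual objective at y_3 = 2.4: reduced costs (3.8, -0.2), box minimizer x = (0.0, 10.0)
g(y_3) = b*y + (c1 - a1*y)*x1 + (c2 - a2*y)*x2 = 8*2.4 + 3.8*0.0 + (-0.2)*10.0 = 19.2 + 0.0 - 2.0 = 17.2


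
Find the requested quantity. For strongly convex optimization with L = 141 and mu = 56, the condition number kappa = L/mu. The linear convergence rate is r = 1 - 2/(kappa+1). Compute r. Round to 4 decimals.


Step 1: Compute the condition number.
kappa = L/mu = 141/56 = 2.5179
Step 2: Compute the convergence rate.
r = 1 - 2/(kappa + 1) = 1 - 2*mu/(L + mu) = (L - mu)/(L + mu) = 85/197 = 0.4315


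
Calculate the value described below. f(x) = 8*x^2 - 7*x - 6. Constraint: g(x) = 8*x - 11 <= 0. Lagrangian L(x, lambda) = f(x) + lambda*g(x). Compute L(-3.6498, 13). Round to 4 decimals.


Step 1: Evaluate f(x).
f(-3.6498) = 8*(-3.6498)^2 - 7*(-3.6498) - 6 = 126.1169
Step 2: Evaluate g(x).
g(-3.6498) = 8*-3.6498 - 11 = -40.1984
Step 3: Compute Lagrangian.
L = 126.1169 + 13*-40.1984 = -396.4623


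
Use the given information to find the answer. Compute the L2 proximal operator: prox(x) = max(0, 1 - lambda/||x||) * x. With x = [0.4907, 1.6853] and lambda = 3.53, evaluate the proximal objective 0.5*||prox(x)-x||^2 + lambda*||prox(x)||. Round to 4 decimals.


Step 1: Compute ||x||.
||x|| = 1.7553
Step 2: Compute scaling factor.
scale = max(0, 1 - 3.53/1.7553) = 0.0
Step 3: prox(x) = [0.0, 0.0]
||prox(x)|| = 0.0
Step 4: Proximal objective.
0.5*||prox-x||^2 = 1.5405
lambda*||prox|| = 0.0
Total = 1.5405


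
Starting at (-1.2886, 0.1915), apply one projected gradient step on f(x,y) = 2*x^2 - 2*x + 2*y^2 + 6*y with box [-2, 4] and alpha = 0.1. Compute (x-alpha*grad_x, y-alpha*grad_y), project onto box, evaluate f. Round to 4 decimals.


Step 1: Compute gradient at (-1.2886, 0.1915).
grad_x = 2*2*-1.2886 - 2 = -7.1544
grad_y = 2*2*0.1915 + 6 = 6.766
Step 2: Gradient step.
x_raw = -1.2886 - 0.1*-7.1544 = -0.5732
y_raw = 0.1915 - 0.1*6.766 = -0.4851
Step 3: Project onto [-2, 4].
x_proj = clip(-0.5732) = -0.5732
y_proj = clip(-0.4851) = -0.4851
Step 4: Evaluate f.
f(-0.5732, -0.4851) = -0.6366


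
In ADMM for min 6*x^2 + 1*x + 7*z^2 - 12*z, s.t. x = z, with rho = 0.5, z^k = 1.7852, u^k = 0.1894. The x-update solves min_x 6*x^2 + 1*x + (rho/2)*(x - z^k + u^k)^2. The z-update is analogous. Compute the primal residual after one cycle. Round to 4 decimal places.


ADMM iteration with rho = 0.5, z^k = 1.7852, u^k = 0.1894
Step 1: x-update.
Minimize 6*x^2 + 1*x + (0.5/2)*(x - 1.7852 + 0.1894)^2
FOC: (2*6 + 0.5)*x = -1 + 0.5*(1.7852 - 0.1894)
x^{k+1} = -0.0162
Step 2: z-update.
Minimize 7*z^2 - 12*z + (0.5/2)*(-0.0162 - z + 0.1894)^2
FOC: (2*7 + 0.5)*z = 12 + 0.5*(-0.0162 + 0.1894)
z^{k+1} = 0.8336
Step 3: u-update.
u^{k+1} = 0.1894 - 0.0162 - 0.8336 = -0.6603
Step 4: Primal residual = |-0.0162 - 0.8336| = 0.8497


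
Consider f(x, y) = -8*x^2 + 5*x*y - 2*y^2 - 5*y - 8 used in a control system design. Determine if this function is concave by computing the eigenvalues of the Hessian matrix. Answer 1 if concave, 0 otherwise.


The Hessian of f(x,y) = -8*x^2 + 5*x*y - 2*y^2 - 5*y - 8 is:
H = [[-16, 5], [5, -4]]
Trace = -16 - 4 = -20
Determinant = -16*-4 - (5)^2 = 39
Discriminant = (-20)^2 - 4*39 = 244.0
Eigenvalues: lambda_1 = -17.8102, lambda_2 = -2.1898
The function is concave.

1


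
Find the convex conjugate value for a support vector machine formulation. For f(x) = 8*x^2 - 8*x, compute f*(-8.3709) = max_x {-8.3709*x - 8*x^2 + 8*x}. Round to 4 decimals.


f*(y) = sup_x {y*x - a*x^2 - b*x} = sup_x {(y-b)*x - a*x^2}
FOC: (y - b) - 2a*x = 0 => x* = (y - b)/(2a)
x* = (-8.3709 + 8)/(2*8) = -0.0232
f*(-8.3709) = (y-b)^2/(4a) = (-8.3709 + 8)^2/(4*8)
= 0.1376/32 = 0.0043
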